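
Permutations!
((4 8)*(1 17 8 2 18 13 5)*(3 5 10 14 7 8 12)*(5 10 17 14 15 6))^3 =((1 14 7 8 4 2 18 13 17 12 3 10 15 6 5))^3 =(1 8 18 12 15)(2 17 10 5 7)(3 6 14 4 13)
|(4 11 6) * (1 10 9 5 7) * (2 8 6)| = |(1 10 9 5 7)(2 8 6 4 11)| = 5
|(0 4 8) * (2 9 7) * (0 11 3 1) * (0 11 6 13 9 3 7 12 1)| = |(0 4 8 6 13 9 12 1 11 7 2 3)| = 12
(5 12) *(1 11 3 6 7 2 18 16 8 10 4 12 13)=[0, 11, 18, 6, 12, 13, 7, 2, 10, 9, 4, 3, 5, 1, 14, 15, 8, 17, 16]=(1 11 3 6 7 2 18 16 8 10 4 12 5 13)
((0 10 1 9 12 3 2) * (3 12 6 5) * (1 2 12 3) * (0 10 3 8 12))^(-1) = (0 3)(1 5 6 9)(2 10)(8 12)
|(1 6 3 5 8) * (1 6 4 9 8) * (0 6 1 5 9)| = 7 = |(0 6 3 9 8 1 4)|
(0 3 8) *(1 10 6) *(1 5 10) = [3, 1, 2, 8, 4, 10, 5, 7, 0, 9, 6] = (0 3 8)(5 10 6)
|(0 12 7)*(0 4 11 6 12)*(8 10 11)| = 7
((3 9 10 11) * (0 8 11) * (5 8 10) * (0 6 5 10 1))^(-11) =(0 1)(3 6 11 10 8 9 5) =((0 1)(3 9 10 6 5 8 11))^(-11)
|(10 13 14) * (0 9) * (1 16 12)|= 6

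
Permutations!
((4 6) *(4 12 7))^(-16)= ((4 6 12 7))^(-16)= (12)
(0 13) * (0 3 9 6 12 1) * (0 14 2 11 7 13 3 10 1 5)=(0 3 9 6 12 5)(1 14 2 11 7 13 10)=[3, 14, 11, 9, 4, 0, 12, 13, 8, 6, 1, 7, 5, 10, 2]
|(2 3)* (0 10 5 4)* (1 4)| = |(0 10 5 1 4)(2 3)| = 10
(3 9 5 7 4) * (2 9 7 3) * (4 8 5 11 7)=[0, 1, 9, 4, 2, 3, 6, 8, 5, 11, 10, 7]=(2 9 11 7 8 5 3 4)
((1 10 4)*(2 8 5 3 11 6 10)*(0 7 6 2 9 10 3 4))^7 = (0 5 6 1 11 10 8 7 4 3 9 2)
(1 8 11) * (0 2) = (0 2)(1 8 11) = [2, 8, 0, 3, 4, 5, 6, 7, 11, 9, 10, 1]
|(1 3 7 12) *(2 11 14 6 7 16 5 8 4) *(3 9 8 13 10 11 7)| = |(1 9 8 4 2 7 12)(3 16 5 13 10 11 14 6)| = 56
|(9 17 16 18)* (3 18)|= |(3 18 9 17 16)|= 5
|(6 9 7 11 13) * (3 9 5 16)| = 8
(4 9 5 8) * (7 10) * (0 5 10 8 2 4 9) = (0 5 2 4)(7 8 9 10) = [5, 1, 4, 3, 0, 2, 6, 8, 9, 10, 7]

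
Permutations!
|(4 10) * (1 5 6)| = 6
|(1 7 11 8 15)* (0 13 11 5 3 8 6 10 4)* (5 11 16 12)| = 14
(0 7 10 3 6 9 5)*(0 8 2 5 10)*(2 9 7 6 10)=(0 6 7)(2 5 8 9)(3 10)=[6, 1, 5, 10, 4, 8, 7, 0, 9, 2, 3]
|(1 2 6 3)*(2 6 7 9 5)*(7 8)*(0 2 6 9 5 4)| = 10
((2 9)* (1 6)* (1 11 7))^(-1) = ((1 6 11 7)(2 9))^(-1) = (1 7 11 6)(2 9)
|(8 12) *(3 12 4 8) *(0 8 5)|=4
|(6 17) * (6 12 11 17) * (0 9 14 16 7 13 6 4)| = 24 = |(0 9 14 16 7 13 6 4)(11 17 12)|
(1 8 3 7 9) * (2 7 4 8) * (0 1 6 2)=(0 1)(2 7 9 6)(3 4 8)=[1, 0, 7, 4, 8, 5, 2, 9, 3, 6]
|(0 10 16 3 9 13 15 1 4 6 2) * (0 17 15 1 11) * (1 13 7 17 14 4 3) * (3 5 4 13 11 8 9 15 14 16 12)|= 12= |(0 10 12 3 15 8 9 7 17 14 13 11)(1 5 4 6 2 16)|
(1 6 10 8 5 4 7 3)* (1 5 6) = [0, 1, 2, 5, 7, 4, 10, 3, 6, 9, 8] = (3 5 4 7)(6 10 8)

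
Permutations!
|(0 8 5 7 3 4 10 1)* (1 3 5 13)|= |(0 8 13 1)(3 4 10)(5 7)|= 12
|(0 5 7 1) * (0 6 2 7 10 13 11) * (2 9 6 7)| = 10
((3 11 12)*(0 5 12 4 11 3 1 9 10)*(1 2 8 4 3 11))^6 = ((0 5 12 2 8 4 1 9 10)(3 11))^6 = (0 1 2)(4 12 10)(5 9 8)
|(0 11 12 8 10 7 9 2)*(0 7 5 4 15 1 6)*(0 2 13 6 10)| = 20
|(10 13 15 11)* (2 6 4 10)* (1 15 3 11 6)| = |(1 15 6 4 10 13 3 11 2)| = 9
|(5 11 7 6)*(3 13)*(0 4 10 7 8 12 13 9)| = 12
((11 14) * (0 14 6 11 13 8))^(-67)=(0 14 13 8)(6 11)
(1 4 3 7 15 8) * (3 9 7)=(1 4 9 7 15 8)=[0, 4, 2, 3, 9, 5, 6, 15, 1, 7, 10, 11, 12, 13, 14, 8]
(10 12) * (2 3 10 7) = (2 3 10 12 7) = [0, 1, 3, 10, 4, 5, 6, 2, 8, 9, 12, 11, 7]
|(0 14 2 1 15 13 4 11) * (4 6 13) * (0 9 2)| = |(0 14)(1 15 4 11 9 2)(6 13)| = 6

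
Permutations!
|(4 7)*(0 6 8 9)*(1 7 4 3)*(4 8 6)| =|(0 4 8 9)(1 7 3)| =12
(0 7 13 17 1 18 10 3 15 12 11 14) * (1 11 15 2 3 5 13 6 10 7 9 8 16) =(0 9 8 16 1 18 7 6 10 5 13 17 11 14)(2 3)(12 15) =[9, 18, 3, 2, 4, 13, 10, 6, 16, 8, 5, 14, 15, 17, 0, 12, 1, 11, 7]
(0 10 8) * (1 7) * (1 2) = [10, 7, 1, 3, 4, 5, 6, 2, 0, 9, 8] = (0 10 8)(1 7 2)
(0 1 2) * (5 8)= (0 1 2)(5 8)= [1, 2, 0, 3, 4, 8, 6, 7, 5]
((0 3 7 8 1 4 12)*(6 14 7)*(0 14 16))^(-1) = ((0 3 6 16)(1 4 12 14 7 8))^(-1) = (0 16 6 3)(1 8 7 14 12 4)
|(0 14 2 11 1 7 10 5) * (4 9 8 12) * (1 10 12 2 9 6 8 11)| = |(0 14 9 11 10 5)(1 7 12 4 6 8 2)| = 42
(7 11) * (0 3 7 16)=(0 3 7 11 16)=[3, 1, 2, 7, 4, 5, 6, 11, 8, 9, 10, 16, 12, 13, 14, 15, 0]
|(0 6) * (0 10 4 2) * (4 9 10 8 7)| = |(0 6 8 7 4 2)(9 10)| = 6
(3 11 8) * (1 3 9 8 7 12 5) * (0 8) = (0 8 9)(1 3 11 7 12 5) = [8, 3, 2, 11, 4, 1, 6, 12, 9, 0, 10, 7, 5]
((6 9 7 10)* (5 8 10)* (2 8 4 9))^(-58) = ((2 8 10 6)(4 9 7 5))^(-58) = (2 10)(4 7)(5 9)(6 8)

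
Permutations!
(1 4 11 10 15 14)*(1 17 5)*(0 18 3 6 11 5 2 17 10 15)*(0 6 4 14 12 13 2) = (0 18 3 4 5 1 14 10 6 11 15 12 13 2 17) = [18, 14, 17, 4, 5, 1, 11, 7, 8, 9, 6, 15, 13, 2, 10, 12, 16, 0, 3]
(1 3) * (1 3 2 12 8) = [0, 2, 12, 3, 4, 5, 6, 7, 1, 9, 10, 11, 8] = (1 2 12 8)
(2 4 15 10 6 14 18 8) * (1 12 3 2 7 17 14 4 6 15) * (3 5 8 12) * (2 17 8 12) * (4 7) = (1 3 17 14 18 2 6 7 8 4)(5 12)(10 15) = [0, 3, 6, 17, 1, 12, 7, 8, 4, 9, 15, 11, 5, 13, 18, 10, 16, 14, 2]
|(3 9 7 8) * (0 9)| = 5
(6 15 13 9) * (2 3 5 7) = (2 3 5 7)(6 15 13 9) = [0, 1, 3, 5, 4, 7, 15, 2, 8, 6, 10, 11, 12, 9, 14, 13]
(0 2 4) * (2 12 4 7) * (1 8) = (0 12 4)(1 8)(2 7) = [12, 8, 7, 3, 0, 5, 6, 2, 1, 9, 10, 11, 4]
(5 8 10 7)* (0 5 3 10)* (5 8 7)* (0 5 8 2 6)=(0 2 6)(3 10 8 5 7)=[2, 1, 6, 10, 4, 7, 0, 3, 5, 9, 8]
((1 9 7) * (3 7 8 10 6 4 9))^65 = ((1 3 7)(4 9 8 10 6))^65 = (10)(1 7 3)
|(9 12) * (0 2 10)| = 6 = |(0 2 10)(9 12)|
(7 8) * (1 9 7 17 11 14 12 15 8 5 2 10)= [0, 9, 10, 3, 4, 2, 6, 5, 17, 7, 1, 14, 15, 13, 12, 8, 16, 11]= (1 9 7 5 2 10)(8 17 11 14 12 15)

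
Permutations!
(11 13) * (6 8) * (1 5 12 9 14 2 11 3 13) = (1 5 12 9 14 2 11)(3 13)(6 8) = [0, 5, 11, 13, 4, 12, 8, 7, 6, 14, 10, 1, 9, 3, 2]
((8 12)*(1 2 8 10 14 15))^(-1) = (1 15 14 10 12 8 2) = ((1 2 8 12 10 14 15))^(-1)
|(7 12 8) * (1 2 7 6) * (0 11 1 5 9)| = |(0 11 1 2 7 12 8 6 5 9)| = 10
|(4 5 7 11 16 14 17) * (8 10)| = 14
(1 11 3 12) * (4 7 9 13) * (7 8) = (1 11 3 12)(4 8 7 9 13) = [0, 11, 2, 12, 8, 5, 6, 9, 7, 13, 10, 3, 1, 4]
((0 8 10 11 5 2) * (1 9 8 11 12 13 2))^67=((0 11 5 1 9 8 10 12 13 2))^67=(0 12 9 11 13 8 5 2 10 1)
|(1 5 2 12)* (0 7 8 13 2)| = 8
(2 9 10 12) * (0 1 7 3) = [1, 7, 9, 0, 4, 5, 6, 3, 8, 10, 12, 11, 2] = (0 1 7 3)(2 9 10 12)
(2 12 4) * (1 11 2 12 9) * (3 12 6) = (1 11 2 9)(3 12 4 6) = [0, 11, 9, 12, 6, 5, 3, 7, 8, 1, 10, 2, 4]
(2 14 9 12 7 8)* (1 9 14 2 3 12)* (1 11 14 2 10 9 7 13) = [0, 7, 10, 12, 4, 5, 6, 8, 3, 11, 9, 14, 13, 1, 2] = (1 7 8 3 12 13)(2 10 9 11 14)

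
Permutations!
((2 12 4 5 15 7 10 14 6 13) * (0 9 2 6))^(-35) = (0 5)(2 7)(4 14)(6 13)(9 15)(10 12)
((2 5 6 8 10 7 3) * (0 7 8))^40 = ((0 7 3 2 5 6)(8 10))^40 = (10)(0 5 3)(2 7 6)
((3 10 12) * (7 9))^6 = ((3 10 12)(7 9))^6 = (12)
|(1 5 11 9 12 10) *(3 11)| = 7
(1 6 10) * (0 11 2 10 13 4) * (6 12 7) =(0 11 2 10 1 12 7 6 13 4) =[11, 12, 10, 3, 0, 5, 13, 6, 8, 9, 1, 2, 7, 4]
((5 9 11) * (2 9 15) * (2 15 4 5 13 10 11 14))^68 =((15)(2 9 14)(4 5)(10 11 13))^68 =(15)(2 14 9)(10 13 11)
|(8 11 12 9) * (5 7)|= |(5 7)(8 11 12 9)|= 4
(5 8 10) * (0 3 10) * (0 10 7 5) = [3, 1, 2, 7, 4, 8, 6, 5, 10, 9, 0] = (0 3 7 5 8 10)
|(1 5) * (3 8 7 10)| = 4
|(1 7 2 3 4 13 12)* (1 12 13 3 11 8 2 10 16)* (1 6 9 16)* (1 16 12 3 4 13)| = 9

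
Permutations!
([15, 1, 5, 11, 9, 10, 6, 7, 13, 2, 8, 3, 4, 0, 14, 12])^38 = [8, 1, 4, 3, 15, 9, 6, 7, 5, 12, 2, 11, 0, 10, 14, 13]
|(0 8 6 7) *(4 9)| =4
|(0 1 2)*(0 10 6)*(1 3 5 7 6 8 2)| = |(0 3 5 7 6)(2 10 8)| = 15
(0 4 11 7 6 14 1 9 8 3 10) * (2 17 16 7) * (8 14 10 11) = [4, 9, 17, 11, 8, 5, 10, 6, 3, 14, 0, 2, 12, 13, 1, 15, 7, 16] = (0 4 8 3 11 2 17 16 7 6 10)(1 9 14)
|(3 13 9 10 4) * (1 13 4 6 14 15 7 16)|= |(1 13 9 10 6 14 15 7 16)(3 4)|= 18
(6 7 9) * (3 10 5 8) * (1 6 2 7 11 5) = (1 6 11 5 8 3 10)(2 7 9) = [0, 6, 7, 10, 4, 8, 11, 9, 3, 2, 1, 5]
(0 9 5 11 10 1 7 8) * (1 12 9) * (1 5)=(0 5 11 10 12 9 1 7 8)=[5, 7, 2, 3, 4, 11, 6, 8, 0, 1, 12, 10, 9]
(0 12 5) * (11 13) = (0 12 5)(11 13) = [12, 1, 2, 3, 4, 0, 6, 7, 8, 9, 10, 13, 5, 11]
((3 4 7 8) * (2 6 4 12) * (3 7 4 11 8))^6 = (2 12 3 7 8 11 6)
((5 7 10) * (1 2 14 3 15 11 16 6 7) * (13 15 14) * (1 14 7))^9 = (1 13 11 6 2 15 16)(3 14 5 10 7)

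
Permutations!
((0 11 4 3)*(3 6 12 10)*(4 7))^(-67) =((0 11 7 4 6 12 10 3))^(-67) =(0 12 7 3 6 11 10 4)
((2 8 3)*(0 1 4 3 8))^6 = (8)(0 1 4 3 2) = ((8)(0 1 4 3 2))^6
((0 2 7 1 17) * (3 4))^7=((0 2 7 1 17)(3 4))^7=(0 7 17 2 1)(3 4)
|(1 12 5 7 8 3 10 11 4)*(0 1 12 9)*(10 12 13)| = 60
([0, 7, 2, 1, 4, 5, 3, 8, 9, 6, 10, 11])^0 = (11)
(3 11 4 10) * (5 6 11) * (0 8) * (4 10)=(0 8)(3 5 6 11 10)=[8, 1, 2, 5, 4, 6, 11, 7, 0, 9, 3, 10]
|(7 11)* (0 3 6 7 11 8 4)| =|(11)(0 3 6 7 8 4)| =6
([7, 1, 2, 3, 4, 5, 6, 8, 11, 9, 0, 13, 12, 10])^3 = [11, 1, 2, 3, 4, 5, 6, 13, 10, 9, 8, 0, 12, 7]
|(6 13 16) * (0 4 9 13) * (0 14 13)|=12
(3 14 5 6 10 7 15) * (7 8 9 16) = (3 14 5 6 10 8 9 16 7 15) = [0, 1, 2, 14, 4, 6, 10, 15, 9, 16, 8, 11, 12, 13, 5, 3, 7]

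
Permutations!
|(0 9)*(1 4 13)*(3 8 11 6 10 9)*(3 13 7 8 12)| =10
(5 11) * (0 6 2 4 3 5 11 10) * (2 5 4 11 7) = (0 6 5 10)(2 11 7)(3 4) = [6, 1, 11, 4, 3, 10, 5, 2, 8, 9, 0, 7]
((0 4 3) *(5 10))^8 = ((0 4 3)(5 10))^8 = (10)(0 3 4)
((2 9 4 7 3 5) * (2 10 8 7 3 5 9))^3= ((3 9 4)(5 10 8 7))^3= (5 7 8 10)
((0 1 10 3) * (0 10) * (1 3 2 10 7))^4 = (10) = ((0 3 7 1)(2 10))^4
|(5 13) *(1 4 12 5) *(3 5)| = 6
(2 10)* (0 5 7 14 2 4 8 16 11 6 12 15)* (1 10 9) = (0 5 7 14 2 9 1 10 4 8 16 11 6 12 15) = [5, 10, 9, 3, 8, 7, 12, 14, 16, 1, 4, 6, 15, 13, 2, 0, 11]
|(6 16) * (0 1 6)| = 4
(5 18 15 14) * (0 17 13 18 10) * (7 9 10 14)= [17, 1, 2, 3, 4, 14, 6, 9, 8, 10, 0, 11, 12, 18, 5, 7, 16, 13, 15]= (0 17 13 18 15 7 9 10)(5 14)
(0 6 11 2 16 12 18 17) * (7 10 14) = (0 6 11 2 16 12 18 17)(7 10 14) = [6, 1, 16, 3, 4, 5, 11, 10, 8, 9, 14, 2, 18, 13, 7, 15, 12, 0, 17]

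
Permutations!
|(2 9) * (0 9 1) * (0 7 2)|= 6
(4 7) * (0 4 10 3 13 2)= (0 4 7 10 3 13 2)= [4, 1, 0, 13, 7, 5, 6, 10, 8, 9, 3, 11, 12, 2]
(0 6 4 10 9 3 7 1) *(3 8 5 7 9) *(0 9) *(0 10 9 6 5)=(0 5 7 1 6 4 9 8)(3 10)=[5, 6, 2, 10, 9, 7, 4, 1, 0, 8, 3]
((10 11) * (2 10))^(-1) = (2 11 10)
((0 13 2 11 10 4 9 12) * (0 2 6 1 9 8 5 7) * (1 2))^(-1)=((0 13 6 2 11 10 4 8 5 7)(1 9 12))^(-1)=(0 7 5 8 4 10 11 2 6 13)(1 12 9)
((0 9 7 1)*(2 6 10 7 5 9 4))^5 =((0 4 2 6 10 7 1)(5 9))^5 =(0 7 6 4 1 10 2)(5 9)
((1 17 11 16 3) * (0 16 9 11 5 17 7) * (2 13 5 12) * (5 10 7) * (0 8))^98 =((0 16 3 1 5 17 12 2 13 10 7 8)(9 11))^98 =(0 3 5 12 13 7)(1 17 2 10 8 16)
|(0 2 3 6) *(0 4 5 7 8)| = |(0 2 3 6 4 5 7 8)| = 8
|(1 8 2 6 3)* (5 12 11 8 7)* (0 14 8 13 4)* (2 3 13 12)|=|(0 14 8 3 1 7 5 2 6 13 4)(11 12)|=22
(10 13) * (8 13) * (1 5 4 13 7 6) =(1 5 4 13 10 8 7 6) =[0, 5, 2, 3, 13, 4, 1, 6, 7, 9, 8, 11, 12, 10]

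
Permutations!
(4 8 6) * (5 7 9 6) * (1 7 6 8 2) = (1 7 9 8 5 6 4 2) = [0, 7, 1, 3, 2, 6, 4, 9, 5, 8]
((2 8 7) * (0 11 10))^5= ((0 11 10)(2 8 7))^5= (0 10 11)(2 7 8)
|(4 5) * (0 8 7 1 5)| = 6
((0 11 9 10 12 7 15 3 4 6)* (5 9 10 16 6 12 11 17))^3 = (0 9)(3 7 4 15 12)(5 6)(10 11)(16 17)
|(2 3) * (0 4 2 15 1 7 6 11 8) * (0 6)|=|(0 4 2 3 15 1 7)(6 11 8)|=21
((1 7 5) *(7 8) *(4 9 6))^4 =(4 9 6)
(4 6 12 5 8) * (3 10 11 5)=(3 10 11 5 8 4 6 12)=[0, 1, 2, 10, 6, 8, 12, 7, 4, 9, 11, 5, 3]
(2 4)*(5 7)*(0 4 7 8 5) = (0 4 2 7)(5 8) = [4, 1, 7, 3, 2, 8, 6, 0, 5]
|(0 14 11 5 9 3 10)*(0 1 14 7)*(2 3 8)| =|(0 7)(1 14 11 5 9 8 2 3 10)| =18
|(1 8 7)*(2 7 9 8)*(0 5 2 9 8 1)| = 4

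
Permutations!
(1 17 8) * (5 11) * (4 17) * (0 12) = (0 12)(1 4 17 8)(5 11) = [12, 4, 2, 3, 17, 11, 6, 7, 1, 9, 10, 5, 0, 13, 14, 15, 16, 8]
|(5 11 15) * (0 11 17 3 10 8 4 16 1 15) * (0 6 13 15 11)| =12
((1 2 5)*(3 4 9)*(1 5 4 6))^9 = (1 9)(2 3)(4 6)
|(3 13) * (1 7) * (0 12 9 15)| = |(0 12 9 15)(1 7)(3 13)| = 4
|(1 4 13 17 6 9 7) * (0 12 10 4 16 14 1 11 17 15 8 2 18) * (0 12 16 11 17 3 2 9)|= |(0 16 14 1 11 3 2 18 12 10 4 13 15 8 9 7 17 6)|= 18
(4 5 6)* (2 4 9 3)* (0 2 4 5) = (0 2 5 6 9 3 4) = [2, 1, 5, 4, 0, 6, 9, 7, 8, 3]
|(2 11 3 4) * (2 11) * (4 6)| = 4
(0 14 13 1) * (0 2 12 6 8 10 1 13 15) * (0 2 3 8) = [14, 3, 12, 8, 4, 5, 0, 7, 10, 9, 1, 11, 6, 13, 15, 2] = (0 14 15 2 12 6)(1 3 8 10)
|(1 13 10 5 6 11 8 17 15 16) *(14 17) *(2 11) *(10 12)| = 13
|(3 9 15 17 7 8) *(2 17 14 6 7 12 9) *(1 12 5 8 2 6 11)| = 42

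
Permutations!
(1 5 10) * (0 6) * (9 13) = (0 6)(1 5 10)(9 13) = [6, 5, 2, 3, 4, 10, 0, 7, 8, 13, 1, 11, 12, 9]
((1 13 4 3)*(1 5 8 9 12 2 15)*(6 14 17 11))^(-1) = (1 15 2 12 9 8 5 3 4 13)(6 11 17 14)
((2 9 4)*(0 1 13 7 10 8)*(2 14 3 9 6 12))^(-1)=((0 1 13 7 10 8)(2 6 12)(3 9 4 14))^(-1)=(0 8 10 7 13 1)(2 12 6)(3 14 4 9)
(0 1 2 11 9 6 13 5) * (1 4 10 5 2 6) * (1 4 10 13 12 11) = (0 10 5)(1 6 12 11 9 4 13 2) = [10, 6, 1, 3, 13, 0, 12, 7, 8, 4, 5, 9, 11, 2]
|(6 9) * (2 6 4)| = 4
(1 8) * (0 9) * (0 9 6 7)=(9)(0 6 7)(1 8)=[6, 8, 2, 3, 4, 5, 7, 0, 1, 9]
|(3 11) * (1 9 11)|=4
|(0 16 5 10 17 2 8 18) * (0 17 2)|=8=|(0 16 5 10 2 8 18 17)|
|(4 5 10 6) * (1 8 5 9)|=7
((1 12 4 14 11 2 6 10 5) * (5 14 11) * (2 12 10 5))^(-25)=(1 5 6 2 14 10)(4 12 11)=((1 10 14 2 6 5)(4 11 12))^(-25)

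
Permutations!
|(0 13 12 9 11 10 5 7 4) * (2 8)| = 18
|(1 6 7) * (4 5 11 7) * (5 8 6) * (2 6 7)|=8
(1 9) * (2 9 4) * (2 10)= (1 4 10 2 9)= [0, 4, 9, 3, 10, 5, 6, 7, 8, 1, 2]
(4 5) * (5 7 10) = (4 7 10 5) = [0, 1, 2, 3, 7, 4, 6, 10, 8, 9, 5]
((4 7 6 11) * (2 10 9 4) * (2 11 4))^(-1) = ((11)(2 10 9)(4 7 6))^(-1) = (11)(2 9 10)(4 6 7)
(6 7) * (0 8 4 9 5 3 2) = (0 8 4 9 5 3 2)(6 7) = [8, 1, 0, 2, 9, 3, 7, 6, 4, 5]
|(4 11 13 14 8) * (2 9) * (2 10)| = 15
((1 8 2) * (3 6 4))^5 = ((1 8 2)(3 6 4))^5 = (1 2 8)(3 4 6)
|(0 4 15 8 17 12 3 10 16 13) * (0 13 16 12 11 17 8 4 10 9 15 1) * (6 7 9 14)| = |(0 10 12 3 14 6 7 9 15 4 1)(11 17)| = 22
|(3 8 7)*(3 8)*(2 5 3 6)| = 4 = |(2 5 3 6)(7 8)|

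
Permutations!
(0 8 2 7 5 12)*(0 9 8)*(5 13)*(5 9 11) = (2 7 13 9 8)(5 12 11) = [0, 1, 7, 3, 4, 12, 6, 13, 2, 8, 10, 5, 11, 9]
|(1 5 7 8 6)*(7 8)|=|(1 5 8 6)|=4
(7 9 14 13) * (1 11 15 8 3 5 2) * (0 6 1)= (0 6 1 11 15 8 3 5 2)(7 9 14 13)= [6, 11, 0, 5, 4, 2, 1, 9, 3, 14, 10, 15, 12, 7, 13, 8]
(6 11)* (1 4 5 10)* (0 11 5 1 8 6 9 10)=(0 11 9 10 8 6 5)(1 4)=[11, 4, 2, 3, 1, 0, 5, 7, 6, 10, 8, 9]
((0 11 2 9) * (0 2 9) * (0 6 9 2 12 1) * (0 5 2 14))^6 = ((0 11 14)(1 5 2 6 9 12))^6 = (14)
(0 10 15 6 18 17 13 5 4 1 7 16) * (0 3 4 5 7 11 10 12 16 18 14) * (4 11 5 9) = (0 12 16 3 11 10 15 6 14)(1 5 9 4)(7 18 17 13) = [12, 5, 2, 11, 1, 9, 14, 18, 8, 4, 15, 10, 16, 7, 0, 6, 3, 13, 17]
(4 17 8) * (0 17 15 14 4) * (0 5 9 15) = (0 17 8 5 9 15 14 4) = [17, 1, 2, 3, 0, 9, 6, 7, 5, 15, 10, 11, 12, 13, 4, 14, 16, 8]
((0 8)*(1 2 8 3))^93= (0 2 3 8 1)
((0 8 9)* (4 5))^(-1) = (0 9 8)(4 5)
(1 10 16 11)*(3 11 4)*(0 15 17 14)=(0 15 17 14)(1 10 16 4 3 11)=[15, 10, 2, 11, 3, 5, 6, 7, 8, 9, 16, 1, 12, 13, 0, 17, 4, 14]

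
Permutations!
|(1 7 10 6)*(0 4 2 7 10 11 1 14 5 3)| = |(0 4 2 7 11 1 10 6 14 5 3)| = 11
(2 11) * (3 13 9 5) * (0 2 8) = [2, 1, 11, 13, 4, 3, 6, 7, 0, 5, 10, 8, 12, 9] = (0 2 11 8)(3 13 9 5)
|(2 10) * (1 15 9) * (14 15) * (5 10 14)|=7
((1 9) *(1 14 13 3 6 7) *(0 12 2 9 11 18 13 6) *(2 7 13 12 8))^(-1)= (0 3 13 6 14 9 2 8)(1 7 12 18 11)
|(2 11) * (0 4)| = |(0 4)(2 11)| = 2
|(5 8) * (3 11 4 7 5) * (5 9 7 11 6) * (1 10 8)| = 6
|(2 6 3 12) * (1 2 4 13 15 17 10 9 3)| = 24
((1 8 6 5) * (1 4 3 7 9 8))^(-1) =(3 4 5 6 8 9 7)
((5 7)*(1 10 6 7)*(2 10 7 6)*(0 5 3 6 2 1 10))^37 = ((0 5 10 1 7 3 6 2))^37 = (0 3 10 2 7 5 6 1)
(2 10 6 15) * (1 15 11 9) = (1 15 2 10 6 11 9) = [0, 15, 10, 3, 4, 5, 11, 7, 8, 1, 6, 9, 12, 13, 14, 2]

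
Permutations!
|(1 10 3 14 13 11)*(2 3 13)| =12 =|(1 10 13 11)(2 3 14)|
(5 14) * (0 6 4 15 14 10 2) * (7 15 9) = [6, 1, 0, 3, 9, 10, 4, 15, 8, 7, 2, 11, 12, 13, 5, 14] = (0 6 4 9 7 15 14 5 10 2)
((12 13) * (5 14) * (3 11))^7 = (3 11)(5 14)(12 13) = ((3 11)(5 14)(12 13))^7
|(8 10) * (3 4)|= |(3 4)(8 10)|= 2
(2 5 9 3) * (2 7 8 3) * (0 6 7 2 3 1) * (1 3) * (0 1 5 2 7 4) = (0 6 4)(3 7 8)(5 9) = [6, 1, 2, 7, 0, 9, 4, 8, 3, 5]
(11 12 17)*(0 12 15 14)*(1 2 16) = (0 12 17 11 15 14)(1 2 16) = [12, 2, 16, 3, 4, 5, 6, 7, 8, 9, 10, 15, 17, 13, 0, 14, 1, 11]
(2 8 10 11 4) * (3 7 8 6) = [0, 1, 6, 7, 2, 5, 3, 8, 10, 9, 11, 4] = (2 6 3 7 8 10 11 4)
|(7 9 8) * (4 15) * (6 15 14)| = 12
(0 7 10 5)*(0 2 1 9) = (0 7 10 5 2 1 9) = [7, 9, 1, 3, 4, 2, 6, 10, 8, 0, 5]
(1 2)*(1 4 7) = (1 2 4 7) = [0, 2, 4, 3, 7, 5, 6, 1]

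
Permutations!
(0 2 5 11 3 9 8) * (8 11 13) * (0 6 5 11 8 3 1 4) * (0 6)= (0 2 11 1 4 6 5 13 3 9 8)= [2, 4, 11, 9, 6, 13, 5, 7, 0, 8, 10, 1, 12, 3]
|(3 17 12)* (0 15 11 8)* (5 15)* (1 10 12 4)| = 30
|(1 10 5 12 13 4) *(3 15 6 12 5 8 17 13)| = 12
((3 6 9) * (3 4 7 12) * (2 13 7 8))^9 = ((2 13 7 12 3 6 9 4 8))^9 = (13)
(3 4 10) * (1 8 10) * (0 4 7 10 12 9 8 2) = [4, 2, 0, 7, 1, 5, 6, 10, 12, 8, 3, 11, 9] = (0 4 1 2)(3 7 10)(8 12 9)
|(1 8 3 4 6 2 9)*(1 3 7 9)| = |(1 8 7 9 3 4 6 2)| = 8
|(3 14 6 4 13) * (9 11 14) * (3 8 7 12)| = |(3 9 11 14 6 4 13 8 7 12)| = 10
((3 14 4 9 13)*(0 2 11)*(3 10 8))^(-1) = ((0 2 11)(3 14 4 9 13 10 8))^(-1) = (0 11 2)(3 8 10 13 9 4 14)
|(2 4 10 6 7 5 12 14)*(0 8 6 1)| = 11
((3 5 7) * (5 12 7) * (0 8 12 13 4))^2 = ((0 8 12 7 3 13 4))^2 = (0 12 3 4 8 7 13)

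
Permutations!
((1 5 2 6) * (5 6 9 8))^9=((1 6)(2 9 8 5))^9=(1 6)(2 9 8 5)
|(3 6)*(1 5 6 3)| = |(1 5 6)| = 3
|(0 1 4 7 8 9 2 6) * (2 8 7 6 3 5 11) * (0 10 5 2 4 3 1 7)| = |(0 7)(1 3 2)(4 6 10 5 11)(8 9)| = 30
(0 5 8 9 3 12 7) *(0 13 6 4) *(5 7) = (0 7 13 6 4)(3 12 5 8 9) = [7, 1, 2, 12, 0, 8, 4, 13, 9, 3, 10, 11, 5, 6]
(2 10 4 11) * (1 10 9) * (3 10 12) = (1 12 3 10 4 11 2 9) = [0, 12, 9, 10, 11, 5, 6, 7, 8, 1, 4, 2, 3]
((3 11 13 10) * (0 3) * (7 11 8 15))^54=((0 3 8 15 7 11 13 10))^54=(0 13 7 8)(3 10 11 15)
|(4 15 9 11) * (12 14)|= |(4 15 9 11)(12 14)|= 4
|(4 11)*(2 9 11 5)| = |(2 9 11 4 5)| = 5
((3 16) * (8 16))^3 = ((3 8 16))^3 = (16)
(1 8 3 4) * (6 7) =(1 8 3 4)(6 7) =[0, 8, 2, 4, 1, 5, 7, 6, 3]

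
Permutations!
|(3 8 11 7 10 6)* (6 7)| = 4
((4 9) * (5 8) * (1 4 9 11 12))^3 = (1 12 11 4)(5 8)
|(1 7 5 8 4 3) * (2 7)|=7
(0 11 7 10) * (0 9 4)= (0 11 7 10 9 4)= [11, 1, 2, 3, 0, 5, 6, 10, 8, 4, 9, 7]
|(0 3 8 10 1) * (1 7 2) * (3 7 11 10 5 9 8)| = 12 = |(0 7 2 1)(5 9 8)(10 11)|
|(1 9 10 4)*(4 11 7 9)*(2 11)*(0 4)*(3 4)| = |(0 3 4 1)(2 11 7 9 10)| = 20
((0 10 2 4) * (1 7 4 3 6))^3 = ((0 10 2 3 6 1 7 4))^3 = (0 3 7 10 6 4 2 1)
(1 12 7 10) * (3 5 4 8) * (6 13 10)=[0, 12, 2, 5, 8, 4, 13, 6, 3, 9, 1, 11, 7, 10]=(1 12 7 6 13 10)(3 5 4 8)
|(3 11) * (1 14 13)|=6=|(1 14 13)(3 11)|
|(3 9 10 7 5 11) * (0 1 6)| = |(0 1 6)(3 9 10 7 5 11)| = 6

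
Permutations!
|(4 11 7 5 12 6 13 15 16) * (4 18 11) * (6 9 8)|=|(5 12 9 8 6 13 15 16 18 11 7)|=11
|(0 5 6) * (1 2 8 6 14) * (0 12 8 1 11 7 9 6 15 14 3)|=|(0 5 3)(1 2)(6 12 8 15 14 11 7 9)|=24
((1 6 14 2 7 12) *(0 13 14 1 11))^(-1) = ((0 13 14 2 7 12 11)(1 6))^(-1) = (0 11 12 7 2 14 13)(1 6)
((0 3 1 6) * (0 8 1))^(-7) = (0 3)(1 8 6)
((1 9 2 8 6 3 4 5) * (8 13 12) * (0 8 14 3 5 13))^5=((0 8 6 5 1 9 2)(3 4 13 12 14))^5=(14)(0 9 5 8 2 1 6)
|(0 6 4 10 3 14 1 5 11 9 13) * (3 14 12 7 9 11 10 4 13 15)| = |(0 6 13)(1 5 10 14)(3 12 7 9 15)| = 60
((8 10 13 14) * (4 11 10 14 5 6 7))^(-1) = (4 7 6 5 13 10 11)(8 14)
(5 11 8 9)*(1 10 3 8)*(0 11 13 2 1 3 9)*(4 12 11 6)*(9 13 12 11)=(0 6 4 11 3 8)(1 10 13 2)(5 12 9)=[6, 10, 1, 8, 11, 12, 4, 7, 0, 5, 13, 3, 9, 2]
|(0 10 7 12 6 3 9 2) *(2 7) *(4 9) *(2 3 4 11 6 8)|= |(0 10 3 11 6 4 9 7 12 8 2)|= 11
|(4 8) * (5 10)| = |(4 8)(5 10)| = 2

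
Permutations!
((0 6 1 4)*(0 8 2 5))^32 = (0 8 6 2 1 5 4) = ((0 6 1 4 8 2 5))^32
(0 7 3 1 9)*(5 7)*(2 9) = (0 5 7 3 1 2 9) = [5, 2, 9, 1, 4, 7, 6, 3, 8, 0]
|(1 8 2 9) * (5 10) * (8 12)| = |(1 12 8 2 9)(5 10)| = 10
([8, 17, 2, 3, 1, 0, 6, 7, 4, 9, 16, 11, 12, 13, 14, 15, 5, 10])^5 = [10, 0, 2, 3, 5, 17, 6, 7, 16, 9, 4, 11, 12, 13, 14, 15, 1, 8]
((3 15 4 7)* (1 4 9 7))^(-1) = (1 4)(3 7 9 15)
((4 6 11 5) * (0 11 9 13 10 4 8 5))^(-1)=(0 11)(4 10 13 9 6)(5 8)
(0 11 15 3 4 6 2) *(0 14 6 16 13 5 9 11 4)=[4, 1, 14, 0, 16, 9, 2, 7, 8, 11, 10, 15, 12, 5, 6, 3, 13]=(0 4 16 13 5 9 11 15 3)(2 14 6)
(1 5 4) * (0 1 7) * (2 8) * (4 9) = (0 1 5 9 4 7)(2 8) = [1, 5, 8, 3, 7, 9, 6, 0, 2, 4]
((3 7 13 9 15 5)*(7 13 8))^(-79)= (3 13 9 15 5)(7 8)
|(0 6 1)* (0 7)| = |(0 6 1 7)| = 4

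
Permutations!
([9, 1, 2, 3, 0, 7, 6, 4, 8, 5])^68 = (0 7 9 4 5)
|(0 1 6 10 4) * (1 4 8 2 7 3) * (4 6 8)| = |(0 6 10 4)(1 8 2 7 3)| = 20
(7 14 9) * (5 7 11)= (5 7 14 9 11)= [0, 1, 2, 3, 4, 7, 6, 14, 8, 11, 10, 5, 12, 13, 9]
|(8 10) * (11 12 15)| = 6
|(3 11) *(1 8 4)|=|(1 8 4)(3 11)|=6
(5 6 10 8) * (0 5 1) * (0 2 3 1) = (0 5 6 10 8)(1 2 3) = [5, 2, 3, 1, 4, 6, 10, 7, 0, 9, 8]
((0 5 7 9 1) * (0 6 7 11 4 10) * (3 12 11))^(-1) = (0 10 4 11 12 3 5)(1 9 7 6)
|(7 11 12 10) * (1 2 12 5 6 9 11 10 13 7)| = 12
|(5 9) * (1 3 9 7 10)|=6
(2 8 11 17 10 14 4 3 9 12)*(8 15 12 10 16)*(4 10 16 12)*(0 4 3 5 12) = (0 4 5 12 2 15 3 9 16 8 11 17)(10 14) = [4, 1, 15, 9, 5, 12, 6, 7, 11, 16, 14, 17, 2, 13, 10, 3, 8, 0]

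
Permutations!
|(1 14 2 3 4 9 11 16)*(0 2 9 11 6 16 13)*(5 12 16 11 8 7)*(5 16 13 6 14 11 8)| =42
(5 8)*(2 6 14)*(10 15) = (2 6 14)(5 8)(10 15) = [0, 1, 6, 3, 4, 8, 14, 7, 5, 9, 15, 11, 12, 13, 2, 10]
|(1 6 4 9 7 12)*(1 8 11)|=|(1 6 4 9 7 12 8 11)|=8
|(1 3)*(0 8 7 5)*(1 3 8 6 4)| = |(0 6 4 1 8 7 5)| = 7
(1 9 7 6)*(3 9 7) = (1 7 6)(3 9) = [0, 7, 2, 9, 4, 5, 1, 6, 8, 3]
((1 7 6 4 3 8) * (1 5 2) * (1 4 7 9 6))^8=((1 9 6 7)(2 4 3 8 5))^8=(9)(2 8 4 5 3)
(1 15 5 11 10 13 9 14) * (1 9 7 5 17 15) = (5 11 10 13 7)(9 14)(15 17) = [0, 1, 2, 3, 4, 11, 6, 5, 8, 14, 13, 10, 12, 7, 9, 17, 16, 15]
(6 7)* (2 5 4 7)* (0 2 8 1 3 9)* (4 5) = (0 2 4 7 6 8 1 3 9) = [2, 3, 4, 9, 7, 5, 8, 6, 1, 0]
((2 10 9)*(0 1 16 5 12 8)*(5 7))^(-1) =(0 8 12 5 7 16 1)(2 9 10)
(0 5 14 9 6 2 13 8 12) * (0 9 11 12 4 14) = (0 5)(2 13 8 4 14 11 12 9 6) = [5, 1, 13, 3, 14, 0, 2, 7, 4, 6, 10, 12, 9, 8, 11]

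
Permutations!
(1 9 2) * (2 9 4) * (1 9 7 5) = (1 4 2 9 7 5) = [0, 4, 9, 3, 2, 1, 6, 5, 8, 7]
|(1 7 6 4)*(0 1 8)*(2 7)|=7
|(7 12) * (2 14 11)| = 6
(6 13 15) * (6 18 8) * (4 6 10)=(4 6 13 15 18 8 10)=[0, 1, 2, 3, 6, 5, 13, 7, 10, 9, 4, 11, 12, 15, 14, 18, 16, 17, 8]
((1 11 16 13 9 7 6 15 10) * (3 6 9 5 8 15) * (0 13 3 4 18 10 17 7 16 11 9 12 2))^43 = (0 12 17 8 13 2 7 15 5)(1 3 18 9 6 10 16 4)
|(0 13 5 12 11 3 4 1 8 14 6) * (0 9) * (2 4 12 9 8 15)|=|(0 13 5 9)(1 15 2 4)(3 12 11)(6 8 14)|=12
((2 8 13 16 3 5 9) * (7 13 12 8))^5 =((2 7 13 16 3 5 9)(8 12))^5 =(2 5 16 7 9 3 13)(8 12)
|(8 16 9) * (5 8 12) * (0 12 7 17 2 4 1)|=11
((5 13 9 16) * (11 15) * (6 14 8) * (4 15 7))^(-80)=(16)(6 14 8)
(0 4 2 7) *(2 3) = (0 4 3 2 7) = [4, 1, 7, 2, 3, 5, 6, 0]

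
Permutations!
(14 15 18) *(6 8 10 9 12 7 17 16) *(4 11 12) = (4 11 12 7 17 16 6 8 10 9)(14 15 18) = [0, 1, 2, 3, 11, 5, 8, 17, 10, 4, 9, 12, 7, 13, 15, 18, 6, 16, 14]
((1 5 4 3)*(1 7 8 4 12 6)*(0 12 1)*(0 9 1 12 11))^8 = ((0 11)(1 5 12 6 9)(3 7 8 4))^8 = (1 6 5 9 12)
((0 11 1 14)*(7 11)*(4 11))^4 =(0 1 4)(7 14 11)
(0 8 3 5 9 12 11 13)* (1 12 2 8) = (0 1 12 11 13)(2 8 3 5 9) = [1, 12, 8, 5, 4, 9, 6, 7, 3, 2, 10, 13, 11, 0]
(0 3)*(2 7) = (0 3)(2 7) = [3, 1, 7, 0, 4, 5, 6, 2]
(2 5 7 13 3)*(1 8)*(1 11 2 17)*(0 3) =(0 3 17 1 8 11 2 5 7 13) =[3, 8, 5, 17, 4, 7, 6, 13, 11, 9, 10, 2, 12, 0, 14, 15, 16, 1]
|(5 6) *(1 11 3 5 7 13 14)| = |(1 11 3 5 6 7 13 14)| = 8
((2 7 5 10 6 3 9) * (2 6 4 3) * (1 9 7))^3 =((1 9 6 2)(3 7 5 10 4))^3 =(1 2 6 9)(3 10 7 4 5)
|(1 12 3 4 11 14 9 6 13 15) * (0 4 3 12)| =|(0 4 11 14 9 6 13 15 1)| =9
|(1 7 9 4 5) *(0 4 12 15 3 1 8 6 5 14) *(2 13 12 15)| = 15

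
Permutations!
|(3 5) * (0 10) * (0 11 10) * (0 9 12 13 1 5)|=|(0 9 12 13 1 5 3)(10 11)|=14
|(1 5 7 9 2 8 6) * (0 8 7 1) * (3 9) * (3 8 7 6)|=14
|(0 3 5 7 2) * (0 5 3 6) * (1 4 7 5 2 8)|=|(0 6)(1 4 7 8)|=4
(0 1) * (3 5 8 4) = (0 1)(3 5 8 4) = [1, 0, 2, 5, 3, 8, 6, 7, 4]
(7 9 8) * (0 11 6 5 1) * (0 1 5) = (0 11 6)(7 9 8) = [11, 1, 2, 3, 4, 5, 0, 9, 7, 8, 10, 6]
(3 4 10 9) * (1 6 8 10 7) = [0, 6, 2, 4, 7, 5, 8, 1, 10, 3, 9] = (1 6 8 10 9 3 4 7)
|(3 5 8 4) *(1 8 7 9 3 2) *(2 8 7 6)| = 14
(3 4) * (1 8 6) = [0, 8, 2, 4, 3, 5, 1, 7, 6] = (1 8 6)(3 4)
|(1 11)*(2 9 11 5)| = |(1 5 2 9 11)| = 5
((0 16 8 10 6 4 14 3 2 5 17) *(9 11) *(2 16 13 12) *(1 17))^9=(0 12 5 17 13 2 1)(3 8 6 14 16 10 4)(9 11)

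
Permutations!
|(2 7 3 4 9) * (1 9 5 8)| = |(1 9 2 7 3 4 5 8)| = 8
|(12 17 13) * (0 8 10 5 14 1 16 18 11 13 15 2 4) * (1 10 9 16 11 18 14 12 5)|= |(18)(0 8 9 16 14 10 1 11 13 5 12 17 15 2 4)|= 15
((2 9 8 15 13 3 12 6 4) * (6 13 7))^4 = ((2 9 8 15 7 6 4)(3 12 13))^4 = (2 7 9 6 8 4 15)(3 12 13)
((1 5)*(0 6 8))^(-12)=((0 6 8)(1 5))^(-12)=(8)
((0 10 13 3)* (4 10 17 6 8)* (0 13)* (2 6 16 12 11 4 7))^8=(0 17 16 12 11 4 10)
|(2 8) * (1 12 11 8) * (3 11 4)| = 7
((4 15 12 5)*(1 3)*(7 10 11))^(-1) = (1 3)(4 5 12 15)(7 11 10)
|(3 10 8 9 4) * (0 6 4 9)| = |(0 6 4 3 10 8)| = 6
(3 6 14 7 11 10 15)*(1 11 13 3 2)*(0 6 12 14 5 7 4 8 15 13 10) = (0 6 5 7 10 13 3 12 14 4 8 15 2 1 11) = [6, 11, 1, 12, 8, 7, 5, 10, 15, 9, 13, 0, 14, 3, 4, 2]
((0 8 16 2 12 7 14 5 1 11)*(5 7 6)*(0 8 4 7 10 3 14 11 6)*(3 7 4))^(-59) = ((0 3 14 10 7 11 8 16 2 12)(1 6 5))^(-59) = (0 3 14 10 7 11 8 16 2 12)(1 6 5)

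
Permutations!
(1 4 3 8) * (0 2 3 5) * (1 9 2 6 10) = (0 6 10 1 4 5)(2 3 8 9) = [6, 4, 3, 8, 5, 0, 10, 7, 9, 2, 1]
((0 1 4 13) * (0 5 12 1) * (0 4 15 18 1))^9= (18)(0 12 5 13 4)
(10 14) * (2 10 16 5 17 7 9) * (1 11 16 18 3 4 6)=(1 11 16 5 17 7 9 2 10 14 18 3 4 6)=[0, 11, 10, 4, 6, 17, 1, 9, 8, 2, 14, 16, 12, 13, 18, 15, 5, 7, 3]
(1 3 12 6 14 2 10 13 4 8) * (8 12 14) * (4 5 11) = (1 3 14 2 10 13 5 11 4 12 6 8) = [0, 3, 10, 14, 12, 11, 8, 7, 1, 9, 13, 4, 6, 5, 2]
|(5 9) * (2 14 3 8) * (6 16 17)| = 12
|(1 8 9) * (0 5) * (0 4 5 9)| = |(0 9 1 8)(4 5)| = 4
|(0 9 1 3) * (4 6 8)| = 12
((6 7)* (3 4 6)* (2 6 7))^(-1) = (2 6)(3 7 4)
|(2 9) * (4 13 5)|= |(2 9)(4 13 5)|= 6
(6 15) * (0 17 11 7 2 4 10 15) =(0 17 11 7 2 4 10 15 6) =[17, 1, 4, 3, 10, 5, 0, 2, 8, 9, 15, 7, 12, 13, 14, 6, 16, 11]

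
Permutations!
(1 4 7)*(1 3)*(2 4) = (1 2 4 7 3) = [0, 2, 4, 1, 7, 5, 6, 3]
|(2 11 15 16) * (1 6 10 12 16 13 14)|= 10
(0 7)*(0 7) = (7) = [0, 1, 2, 3, 4, 5, 6, 7]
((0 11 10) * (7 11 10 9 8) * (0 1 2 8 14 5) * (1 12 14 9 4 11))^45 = ((0 10 12 14 5)(1 2 8 7)(4 11))^45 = (14)(1 2 8 7)(4 11)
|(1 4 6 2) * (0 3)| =4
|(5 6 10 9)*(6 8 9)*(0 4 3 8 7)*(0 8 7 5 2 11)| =8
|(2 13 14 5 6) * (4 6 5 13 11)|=|(2 11 4 6)(13 14)|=4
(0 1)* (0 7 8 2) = (0 1 7 8 2) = [1, 7, 0, 3, 4, 5, 6, 8, 2]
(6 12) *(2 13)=(2 13)(6 12)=[0, 1, 13, 3, 4, 5, 12, 7, 8, 9, 10, 11, 6, 2]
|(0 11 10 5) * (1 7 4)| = |(0 11 10 5)(1 7 4)| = 12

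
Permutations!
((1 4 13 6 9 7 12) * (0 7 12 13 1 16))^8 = ((0 7 13 6 9 12 16)(1 4))^8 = (0 7 13 6 9 12 16)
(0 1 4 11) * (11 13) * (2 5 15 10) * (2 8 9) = (0 1 4 13 11)(2 5 15 10 8 9) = [1, 4, 5, 3, 13, 15, 6, 7, 9, 2, 8, 0, 12, 11, 14, 10]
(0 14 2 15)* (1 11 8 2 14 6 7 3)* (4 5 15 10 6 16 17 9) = (0 16 17 9 4 5 15)(1 11 8 2 10 6 7 3) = [16, 11, 10, 1, 5, 15, 7, 3, 2, 4, 6, 8, 12, 13, 14, 0, 17, 9]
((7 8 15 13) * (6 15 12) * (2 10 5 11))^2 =(2 5)(6 13 8)(7 12 15)(10 11)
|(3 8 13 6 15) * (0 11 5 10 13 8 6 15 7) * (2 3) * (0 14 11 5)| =11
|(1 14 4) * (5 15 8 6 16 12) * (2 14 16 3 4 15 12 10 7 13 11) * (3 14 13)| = 12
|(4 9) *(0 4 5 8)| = |(0 4 9 5 8)| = 5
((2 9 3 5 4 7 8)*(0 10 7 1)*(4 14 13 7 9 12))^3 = ((0 10 9 3 5 14 13 7 8 2 12 4 1))^3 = (0 3 13 2 1 9 14 8 4 10 5 7 12)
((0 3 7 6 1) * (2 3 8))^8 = ((0 8 2 3 7 6 1))^8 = (0 8 2 3 7 6 1)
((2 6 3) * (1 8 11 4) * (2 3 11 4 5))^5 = (1 4 8)(2 6 11 5)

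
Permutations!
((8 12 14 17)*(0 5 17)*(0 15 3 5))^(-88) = (3 8 15 17 14 5 12)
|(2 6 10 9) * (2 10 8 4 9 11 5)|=8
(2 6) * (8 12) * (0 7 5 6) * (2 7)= (0 2)(5 6 7)(8 12)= [2, 1, 0, 3, 4, 6, 7, 5, 12, 9, 10, 11, 8]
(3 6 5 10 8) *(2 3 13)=(2 3 6 5 10 8 13)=[0, 1, 3, 6, 4, 10, 5, 7, 13, 9, 8, 11, 12, 2]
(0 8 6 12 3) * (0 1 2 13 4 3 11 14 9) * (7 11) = [8, 2, 13, 1, 3, 5, 12, 11, 6, 0, 10, 14, 7, 4, 9] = (0 8 6 12 7 11 14 9)(1 2 13 4 3)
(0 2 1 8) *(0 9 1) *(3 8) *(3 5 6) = (0 2)(1 5 6 3 8 9) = [2, 5, 0, 8, 4, 6, 3, 7, 9, 1]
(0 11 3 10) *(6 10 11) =(0 6 10)(3 11) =[6, 1, 2, 11, 4, 5, 10, 7, 8, 9, 0, 3]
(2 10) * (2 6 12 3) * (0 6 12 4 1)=(0 6 4 1)(2 10 12 3)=[6, 0, 10, 2, 1, 5, 4, 7, 8, 9, 12, 11, 3]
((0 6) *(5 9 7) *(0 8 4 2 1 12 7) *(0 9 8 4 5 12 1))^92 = (12)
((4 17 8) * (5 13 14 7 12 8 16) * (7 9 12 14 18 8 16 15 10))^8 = ((4 17 15 10 7 14 9 12 16 5 13 18 8))^8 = (4 16 10 18 9 17 5 7 8 12 15 13 14)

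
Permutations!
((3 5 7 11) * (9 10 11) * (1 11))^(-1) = (1 10 9 7 5 3 11)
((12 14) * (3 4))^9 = (3 4)(12 14)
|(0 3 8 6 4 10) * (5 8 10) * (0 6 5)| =10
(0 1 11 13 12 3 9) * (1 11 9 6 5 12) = [11, 9, 2, 6, 4, 12, 5, 7, 8, 0, 10, 13, 3, 1] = (0 11 13 1 9)(3 6 5 12)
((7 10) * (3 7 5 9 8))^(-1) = (3 8 9 5 10 7)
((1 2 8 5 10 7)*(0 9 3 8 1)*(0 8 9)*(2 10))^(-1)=(1 2 5 8 7 10)(3 9)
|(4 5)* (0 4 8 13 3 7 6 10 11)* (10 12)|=|(0 4 5 8 13 3 7 6 12 10 11)|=11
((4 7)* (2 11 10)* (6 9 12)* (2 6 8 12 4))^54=(12)(2 4 6 11 7 9 10)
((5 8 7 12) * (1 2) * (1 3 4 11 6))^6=((1 2 3 4 11 6)(5 8 7 12))^6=(5 7)(8 12)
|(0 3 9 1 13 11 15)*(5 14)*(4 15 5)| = 10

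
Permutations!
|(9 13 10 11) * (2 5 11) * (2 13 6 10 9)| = 12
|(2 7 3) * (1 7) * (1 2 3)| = 2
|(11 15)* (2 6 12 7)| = 4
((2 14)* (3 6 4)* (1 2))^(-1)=((1 2 14)(3 6 4))^(-1)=(1 14 2)(3 4 6)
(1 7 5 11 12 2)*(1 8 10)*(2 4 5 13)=[0, 7, 8, 3, 5, 11, 6, 13, 10, 9, 1, 12, 4, 2]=(1 7 13 2 8 10)(4 5 11 12)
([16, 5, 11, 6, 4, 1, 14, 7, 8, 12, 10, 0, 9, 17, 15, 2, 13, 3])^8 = [2, 1, 14, 13, 4, 5, 17, 7, 8, 9, 10, 15, 12, 0, 3, 6, 11, 16]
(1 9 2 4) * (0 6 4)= (0 6 4 1 9 2)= [6, 9, 0, 3, 1, 5, 4, 7, 8, 2]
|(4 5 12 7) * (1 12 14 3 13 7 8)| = 6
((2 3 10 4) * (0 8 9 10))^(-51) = ((0 8 9 10 4 2 3))^(-51) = (0 2 10 8 3 4 9)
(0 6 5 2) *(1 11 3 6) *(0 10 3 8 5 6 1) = (1 11 8 5 2 10 3) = [0, 11, 10, 1, 4, 2, 6, 7, 5, 9, 3, 8]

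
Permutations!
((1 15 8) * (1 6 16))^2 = (1 8 16 15 6)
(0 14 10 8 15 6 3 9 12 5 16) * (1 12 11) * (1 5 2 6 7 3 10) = (0 14 1 12 2 6 10 8 15 7 3 9 11 5 16) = [14, 12, 6, 9, 4, 16, 10, 3, 15, 11, 8, 5, 2, 13, 1, 7, 0]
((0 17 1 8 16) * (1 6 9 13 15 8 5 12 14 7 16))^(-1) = ((0 17 6 9 13 15 8 1 5 12 14 7 16))^(-1) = (0 16 7 14 12 5 1 8 15 13 9 6 17)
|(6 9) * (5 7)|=|(5 7)(6 9)|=2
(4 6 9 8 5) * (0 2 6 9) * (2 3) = (0 3 2 6)(4 9 8 5) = [3, 1, 6, 2, 9, 4, 0, 7, 5, 8]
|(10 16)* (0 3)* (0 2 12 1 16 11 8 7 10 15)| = 28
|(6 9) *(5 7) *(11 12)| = 2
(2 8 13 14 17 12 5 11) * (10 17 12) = (2 8 13 14 12 5 11)(10 17) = [0, 1, 8, 3, 4, 11, 6, 7, 13, 9, 17, 2, 5, 14, 12, 15, 16, 10]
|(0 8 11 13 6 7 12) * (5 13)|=|(0 8 11 5 13 6 7 12)|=8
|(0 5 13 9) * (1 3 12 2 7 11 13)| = |(0 5 1 3 12 2 7 11 13 9)| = 10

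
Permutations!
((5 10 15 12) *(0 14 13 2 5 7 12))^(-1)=((0 14 13 2 5 10 15)(7 12))^(-1)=(0 15 10 5 2 13 14)(7 12)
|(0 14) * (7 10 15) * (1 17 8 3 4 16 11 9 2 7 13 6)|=14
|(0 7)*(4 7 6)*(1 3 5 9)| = |(0 6 4 7)(1 3 5 9)| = 4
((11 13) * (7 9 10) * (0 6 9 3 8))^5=((0 6 9 10 7 3 8)(11 13))^5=(0 3 10 6 8 7 9)(11 13)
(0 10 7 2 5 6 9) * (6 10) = (0 6 9)(2 5 10 7) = [6, 1, 5, 3, 4, 10, 9, 2, 8, 0, 7]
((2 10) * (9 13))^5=(2 10)(9 13)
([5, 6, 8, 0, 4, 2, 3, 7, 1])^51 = [2, 3, 1, 5, 4, 8, 0, 7, 6]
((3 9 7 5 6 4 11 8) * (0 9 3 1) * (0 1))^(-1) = (0 8 11 4 6 5 7 9)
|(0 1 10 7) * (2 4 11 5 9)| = 20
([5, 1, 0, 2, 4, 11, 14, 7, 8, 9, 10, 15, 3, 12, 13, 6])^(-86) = [6, 1, 15, 11, 4, 14, 3, 7, 8, 9, 10, 13, 5, 0, 2, 12]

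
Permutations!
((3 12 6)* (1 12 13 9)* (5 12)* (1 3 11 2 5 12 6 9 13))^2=((13)(1 12 9 3)(2 5 6 11))^2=(13)(1 9)(2 6)(3 12)(5 11)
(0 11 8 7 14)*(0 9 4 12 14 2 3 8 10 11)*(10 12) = (2 3 8 7)(4 10 11 12 14 9) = [0, 1, 3, 8, 10, 5, 6, 2, 7, 4, 11, 12, 14, 13, 9]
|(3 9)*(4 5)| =|(3 9)(4 5)| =2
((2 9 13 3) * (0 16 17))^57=(17)(2 9 13 3)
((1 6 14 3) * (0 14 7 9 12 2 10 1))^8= ((0 14 3)(1 6 7 9 12 2 10))^8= (0 3 14)(1 6 7 9 12 2 10)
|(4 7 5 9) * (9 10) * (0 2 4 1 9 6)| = 14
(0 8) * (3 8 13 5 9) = (0 13 5 9 3 8) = [13, 1, 2, 8, 4, 9, 6, 7, 0, 3, 10, 11, 12, 5]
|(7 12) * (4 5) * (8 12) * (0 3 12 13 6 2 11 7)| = |(0 3 12)(2 11 7 8 13 6)(4 5)| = 6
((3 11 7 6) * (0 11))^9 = (0 3 6 7 11)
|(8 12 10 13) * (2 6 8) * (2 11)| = 7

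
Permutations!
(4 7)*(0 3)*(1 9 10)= (0 3)(1 9 10)(4 7)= [3, 9, 2, 0, 7, 5, 6, 4, 8, 10, 1]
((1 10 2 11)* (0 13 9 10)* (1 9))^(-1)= ((0 13 1)(2 11 9 10))^(-1)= (0 1 13)(2 10 9 11)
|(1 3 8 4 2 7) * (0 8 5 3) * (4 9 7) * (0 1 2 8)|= |(2 4 8 9 7)(3 5)|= 10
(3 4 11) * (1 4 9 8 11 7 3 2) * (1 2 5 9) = (1 4 7 3)(5 9 8 11) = [0, 4, 2, 1, 7, 9, 6, 3, 11, 8, 10, 5]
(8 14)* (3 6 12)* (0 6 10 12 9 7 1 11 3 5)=(0 6 9 7 1 11 3 10 12 5)(8 14)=[6, 11, 2, 10, 4, 0, 9, 1, 14, 7, 12, 3, 5, 13, 8]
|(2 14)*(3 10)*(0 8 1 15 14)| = 6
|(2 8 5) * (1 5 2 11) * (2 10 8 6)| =|(1 5 11)(2 6)(8 10)| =6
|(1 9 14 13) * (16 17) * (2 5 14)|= 6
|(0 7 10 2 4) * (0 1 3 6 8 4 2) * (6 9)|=|(0 7 10)(1 3 9 6 8 4)|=6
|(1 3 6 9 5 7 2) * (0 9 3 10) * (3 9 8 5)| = |(0 8 5 7 2 1 10)(3 6 9)| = 21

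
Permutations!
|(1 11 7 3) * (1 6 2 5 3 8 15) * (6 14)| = |(1 11 7 8 15)(2 5 3 14 6)| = 5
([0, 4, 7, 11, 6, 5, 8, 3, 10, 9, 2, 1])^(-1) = (1 11 3 7 2 10 8 6 4)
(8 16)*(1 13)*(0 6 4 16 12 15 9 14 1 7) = (0 6 4 16 8 12 15 9 14 1 13 7) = [6, 13, 2, 3, 16, 5, 4, 0, 12, 14, 10, 11, 15, 7, 1, 9, 8]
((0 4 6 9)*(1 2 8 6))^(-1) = (0 9 6 8 2 1 4)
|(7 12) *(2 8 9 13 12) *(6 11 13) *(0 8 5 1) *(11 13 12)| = |(0 8 9 6 13 11 12 7 2 5 1)| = 11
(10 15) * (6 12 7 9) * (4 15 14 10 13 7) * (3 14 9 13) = (3 14 10 9 6 12 4 15)(7 13) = [0, 1, 2, 14, 15, 5, 12, 13, 8, 6, 9, 11, 4, 7, 10, 3]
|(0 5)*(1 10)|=2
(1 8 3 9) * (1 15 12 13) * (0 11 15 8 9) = (0 11 15 12 13 1 9 8 3) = [11, 9, 2, 0, 4, 5, 6, 7, 3, 8, 10, 15, 13, 1, 14, 12]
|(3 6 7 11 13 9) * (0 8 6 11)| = 4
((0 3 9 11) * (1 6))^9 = (0 3 9 11)(1 6)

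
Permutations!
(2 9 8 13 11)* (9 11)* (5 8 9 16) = (2 11)(5 8 13 16) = [0, 1, 11, 3, 4, 8, 6, 7, 13, 9, 10, 2, 12, 16, 14, 15, 5]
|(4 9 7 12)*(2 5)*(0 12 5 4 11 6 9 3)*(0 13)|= 11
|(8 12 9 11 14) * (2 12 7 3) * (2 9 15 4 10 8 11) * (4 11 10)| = |(2 12 15 11 14 10 8 7 3 9)| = 10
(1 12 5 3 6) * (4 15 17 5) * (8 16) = (1 12 4 15 17 5 3 6)(8 16) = [0, 12, 2, 6, 15, 3, 1, 7, 16, 9, 10, 11, 4, 13, 14, 17, 8, 5]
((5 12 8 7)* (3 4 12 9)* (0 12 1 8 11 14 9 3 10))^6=((0 12 11 14 9 10)(1 8 7 5 3 4))^6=(14)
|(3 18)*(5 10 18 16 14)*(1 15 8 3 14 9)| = |(1 15 8 3 16 9)(5 10 18 14)| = 12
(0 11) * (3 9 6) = (0 11)(3 9 6) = [11, 1, 2, 9, 4, 5, 3, 7, 8, 6, 10, 0]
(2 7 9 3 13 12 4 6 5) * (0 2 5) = (0 2 7 9 3 13 12 4 6) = [2, 1, 7, 13, 6, 5, 0, 9, 8, 3, 10, 11, 4, 12]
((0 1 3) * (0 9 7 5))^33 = (0 9)(1 7)(3 5)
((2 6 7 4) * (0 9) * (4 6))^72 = ((0 9)(2 4)(6 7))^72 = (9)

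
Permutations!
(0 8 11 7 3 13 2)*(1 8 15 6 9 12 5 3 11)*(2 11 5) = (0 15 6 9 12 2)(1 8)(3 13 11 7 5) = [15, 8, 0, 13, 4, 3, 9, 5, 1, 12, 10, 7, 2, 11, 14, 6]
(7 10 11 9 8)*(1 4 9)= (1 4 9 8 7 10 11)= [0, 4, 2, 3, 9, 5, 6, 10, 7, 8, 11, 1]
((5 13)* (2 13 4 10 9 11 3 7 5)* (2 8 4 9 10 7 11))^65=(2 8 7 9 13 4 5)(3 11)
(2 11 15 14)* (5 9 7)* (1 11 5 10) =(1 11 15 14 2 5 9 7 10) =[0, 11, 5, 3, 4, 9, 6, 10, 8, 7, 1, 15, 12, 13, 2, 14]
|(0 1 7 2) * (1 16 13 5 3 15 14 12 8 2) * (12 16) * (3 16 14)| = |(0 12 8 2)(1 7)(3 15)(5 16 13)| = 12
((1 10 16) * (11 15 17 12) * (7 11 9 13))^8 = ((1 10 16)(7 11 15 17 12 9 13))^8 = (1 16 10)(7 11 15 17 12 9 13)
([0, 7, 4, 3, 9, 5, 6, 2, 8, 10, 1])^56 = (1 2 9)(4 10 7)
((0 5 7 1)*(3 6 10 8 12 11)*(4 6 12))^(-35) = ((0 5 7 1)(3 12 11)(4 6 10 8))^(-35) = (0 5 7 1)(3 12 11)(4 6 10 8)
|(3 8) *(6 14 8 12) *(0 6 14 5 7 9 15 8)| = 10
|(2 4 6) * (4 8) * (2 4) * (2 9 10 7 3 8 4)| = |(2 4 6)(3 8 9 10 7)| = 15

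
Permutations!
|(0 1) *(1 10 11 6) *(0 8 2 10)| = 6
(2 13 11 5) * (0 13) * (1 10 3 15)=(0 13 11 5 2)(1 10 3 15)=[13, 10, 0, 15, 4, 2, 6, 7, 8, 9, 3, 5, 12, 11, 14, 1]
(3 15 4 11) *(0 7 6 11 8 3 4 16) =(0 7 6 11 4 8 3 15 16) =[7, 1, 2, 15, 8, 5, 11, 6, 3, 9, 10, 4, 12, 13, 14, 16, 0]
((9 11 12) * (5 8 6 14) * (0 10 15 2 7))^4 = (0 7 2 15 10)(9 11 12)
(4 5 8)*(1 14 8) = [0, 14, 2, 3, 5, 1, 6, 7, 4, 9, 10, 11, 12, 13, 8] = (1 14 8 4 5)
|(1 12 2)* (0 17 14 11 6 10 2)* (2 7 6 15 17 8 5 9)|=84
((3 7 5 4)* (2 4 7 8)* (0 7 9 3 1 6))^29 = ((0 7 5 9 3 8 2 4 1 6))^29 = (0 6 1 4 2 8 3 9 5 7)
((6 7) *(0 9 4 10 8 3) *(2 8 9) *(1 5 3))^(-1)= (0 3 5 1 8 2)(4 9 10)(6 7)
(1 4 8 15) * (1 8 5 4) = (4 5)(8 15) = [0, 1, 2, 3, 5, 4, 6, 7, 15, 9, 10, 11, 12, 13, 14, 8]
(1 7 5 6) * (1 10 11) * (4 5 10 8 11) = (1 7 10 4 5 6 8 11) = [0, 7, 2, 3, 5, 6, 8, 10, 11, 9, 4, 1]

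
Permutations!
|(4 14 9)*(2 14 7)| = 5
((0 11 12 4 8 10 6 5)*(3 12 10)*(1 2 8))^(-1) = (0 5 6 10 11)(1 4 12 3 8 2)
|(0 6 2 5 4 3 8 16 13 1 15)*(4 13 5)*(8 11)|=|(0 6 2 4 3 11 8 16 5 13 1 15)|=12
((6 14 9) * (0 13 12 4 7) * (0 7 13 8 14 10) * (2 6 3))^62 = ((0 8 14 9 3 2 6 10)(4 13 12))^62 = (0 6 3 14)(2 9 8 10)(4 12 13)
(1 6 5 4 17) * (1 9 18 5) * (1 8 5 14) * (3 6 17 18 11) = (1 17 9 11 3 6 8 5 4 18 14) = [0, 17, 2, 6, 18, 4, 8, 7, 5, 11, 10, 3, 12, 13, 1, 15, 16, 9, 14]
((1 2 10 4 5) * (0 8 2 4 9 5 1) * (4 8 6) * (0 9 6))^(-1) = ((1 8 2 10 6 4)(5 9))^(-1) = (1 4 6 10 2 8)(5 9)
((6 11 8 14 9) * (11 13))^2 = (6 11 14)(8 9 13)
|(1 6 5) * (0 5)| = |(0 5 1 6)| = 4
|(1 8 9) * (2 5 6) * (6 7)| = 12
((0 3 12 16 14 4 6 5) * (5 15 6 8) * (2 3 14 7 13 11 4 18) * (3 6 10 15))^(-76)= (0 7 18 11 6 8 12)(2 4 3 5 16 14 13)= ((0 14 18 2 6 3 12 16 7 13 11 4 8 5)(10 15))^(-76)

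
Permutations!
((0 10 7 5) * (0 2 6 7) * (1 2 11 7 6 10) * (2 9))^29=((0 1 9 2 10)(5 11 7))^29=(0 10 2 9 1)(5 7 11)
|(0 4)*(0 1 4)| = 2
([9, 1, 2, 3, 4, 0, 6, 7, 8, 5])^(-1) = [5, 1, 2, 3, 4, 9, 6, 7, 8, 0]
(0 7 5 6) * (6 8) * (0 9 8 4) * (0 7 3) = (0 3)(4 7 5)(6 9 8) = [3, 1, 2, 0, 7, 4, 9, 5, 6, 8]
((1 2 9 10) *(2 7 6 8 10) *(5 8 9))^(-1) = (1 10 8 5 2 9 6 7)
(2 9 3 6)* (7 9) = (2 7 9 3 6) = [0, 1, 7, 6, 4, 5, 2, 9, 8, 3]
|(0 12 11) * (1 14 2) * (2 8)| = |(0 12 11)(1 14 8 2)| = 12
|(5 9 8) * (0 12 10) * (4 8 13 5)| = |(0 12 10)(4 8)(5 9 13)| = 6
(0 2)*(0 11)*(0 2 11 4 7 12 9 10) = (0 11 2 4 7 12 9 10) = [11, 1, 4, 3, 7, 5, 6, 12, 8, 10, 0, 2, 9]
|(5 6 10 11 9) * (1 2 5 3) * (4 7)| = |(1 2 5 6 10 11 9 3)(4 7)| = 8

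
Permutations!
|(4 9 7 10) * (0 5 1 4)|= |(0 5 1 4 9 7 10)|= 7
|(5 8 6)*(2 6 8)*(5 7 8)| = |(2 6 7 8 5)| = 5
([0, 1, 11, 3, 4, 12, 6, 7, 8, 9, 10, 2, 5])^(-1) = [0, 1, 11, 3, 4, 12, 6, 7, 8, 9, 10, 2, 5]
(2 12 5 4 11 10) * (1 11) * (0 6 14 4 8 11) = (0 6 14 4 1)(2 12 5 8 11 10) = [6, 0, 12, 3, 1, 8, 14, 7, 11, 9, 2, 10, 5, 13, 4]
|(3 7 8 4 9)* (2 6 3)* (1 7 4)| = 15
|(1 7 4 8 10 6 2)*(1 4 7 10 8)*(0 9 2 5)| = |(0 9 2 4 1 10 6 5)| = 8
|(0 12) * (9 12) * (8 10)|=6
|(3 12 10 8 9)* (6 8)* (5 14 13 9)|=9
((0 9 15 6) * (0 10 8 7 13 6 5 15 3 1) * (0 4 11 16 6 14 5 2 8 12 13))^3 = ((0 9 3 1 4 11 16 6 10 12 13 14 5 15 2 8 7))^3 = (0 1 16 12 5 8 9 4 6 13 15 7 3 11 10 14 2)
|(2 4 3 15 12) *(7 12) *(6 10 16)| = 6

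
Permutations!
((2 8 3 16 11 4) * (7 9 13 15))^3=((2 8 3 16 11 4)(7 9 13 15))^3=(2 16)(3 4)(7 15 13 9)(8 11)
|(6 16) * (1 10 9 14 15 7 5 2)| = 8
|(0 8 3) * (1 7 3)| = |(0 8 1 7 3)| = 5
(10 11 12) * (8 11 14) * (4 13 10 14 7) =(4 13 10 7)(8 11 12 14) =[0, 1, 2, 3, 13, 5, 6, 4, 11, 9, 7, 12, 14, 10, 8]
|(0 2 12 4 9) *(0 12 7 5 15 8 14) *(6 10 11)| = |(0 2 7 5 15 8 14)(4 9 12)(6 10 11)| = 21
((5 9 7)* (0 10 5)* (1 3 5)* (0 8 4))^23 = (0 9 10 7 1 8 3 4 5)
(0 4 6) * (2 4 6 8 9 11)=(0 6)(2 4 8 9 11)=[6, 1, 4, 3, 8, 5, 0, 7, 9, 11, 10, 2]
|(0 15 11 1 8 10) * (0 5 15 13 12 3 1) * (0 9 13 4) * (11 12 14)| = 28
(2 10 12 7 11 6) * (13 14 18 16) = [0, 1, 10, 3, 4, 5, 2, 11, 8, 9, 12, 6, 7, 14, 18, 15, 13, 17, 16] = (2 10 12 7 11 6)(13 14 18 16)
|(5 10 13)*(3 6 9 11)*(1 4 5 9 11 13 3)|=14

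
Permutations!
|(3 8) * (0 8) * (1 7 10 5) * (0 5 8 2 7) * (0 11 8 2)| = 15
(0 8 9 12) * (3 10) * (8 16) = [16, 1, 2, 10, 4, 5, 6, 7, 9, 12, 3, 11, 0, 13, 14, 15, 8] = (0 16 8 9 12)(3 10)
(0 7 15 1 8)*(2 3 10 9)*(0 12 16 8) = [7, 0, 3, 10, 4, 5, 6, 15, 12, 2, 9, 11, 16, 13, 14, 1, 8] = (0 7 15 1)(2 3 10 9)(8 12 16)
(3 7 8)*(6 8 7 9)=(3 9 6 8)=[0, 1, 2, 9, 4, 5, 8, 7, 3, 6]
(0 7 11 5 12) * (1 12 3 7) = (0 1 12)(3 7 11 5) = [1, 12, 2, 7, 4, 3, 6, 11, 8, 9, 10, 5, 0]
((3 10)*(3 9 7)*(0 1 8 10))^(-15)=((0 1 8 10 9 7 3))^(-15)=(0 3 7 9 10 8 1)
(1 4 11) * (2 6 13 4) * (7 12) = (1 2 6 13 4 11)(7 12) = [0, 2, 6, 3, 11, 5, 13, 12, 8, 9, 10, 1, 7, 4]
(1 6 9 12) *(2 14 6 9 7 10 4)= (1 9 12)(2 14 6 7 10 4)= [0, 9, 14, 3, 2, 5, 7, 10, 8, 12, 4, 11, 1, 13, 6]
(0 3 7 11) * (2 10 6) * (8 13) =(0 3 7 11)(2 10 6)(8 13) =[3, 1, 10, 7, 4, 5, 2, 11, 13, 9, 6, 0, 12, 8]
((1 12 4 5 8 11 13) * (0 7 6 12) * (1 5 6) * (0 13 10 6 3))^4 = (0 5 6)(1 11 4)(3 13 10)(7 8 12)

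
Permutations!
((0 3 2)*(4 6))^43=((0 3 2)(4 6))^43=(0 3 2)(4 6)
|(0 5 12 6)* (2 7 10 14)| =4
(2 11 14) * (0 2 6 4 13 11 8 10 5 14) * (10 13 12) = (0 2 8 13 11)(4 12 10 5 14 6) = [2, 1, 8, 3, 12, 14, 4, 7, 13, 9, 5, 0, 10, 11, 6]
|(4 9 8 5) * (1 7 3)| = 12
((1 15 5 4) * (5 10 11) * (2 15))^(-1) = (1 4 5 11 10 15 2)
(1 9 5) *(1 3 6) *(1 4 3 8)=(1 9 5 8)(3 6 4)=[0, 9, 2, 6, 3, 8, 4, 7, 1, 5]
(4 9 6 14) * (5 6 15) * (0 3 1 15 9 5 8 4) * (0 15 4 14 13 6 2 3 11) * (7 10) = (0 11)(1 4 5 2 3)(6 13)(7 10)(8 14 15) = [11, 4, 3, 1, 5, 2, 13, 10, 14, 9, 7, 0, 12, 6, 15, 8]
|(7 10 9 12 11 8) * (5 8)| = 7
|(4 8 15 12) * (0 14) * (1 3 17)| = |(0 14)(1 3 17)(4 8 15 12)| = 12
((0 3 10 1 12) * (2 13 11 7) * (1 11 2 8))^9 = (0 3 10 11 7 8 1 12)(2 13)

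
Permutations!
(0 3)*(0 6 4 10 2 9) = (0 3 6 4 10 2 9) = [3, 1, 9, 6, 10, 5, 4, 7, 8, 0, 2]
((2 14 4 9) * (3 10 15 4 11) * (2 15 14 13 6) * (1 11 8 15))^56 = ((1 11 3 10 14 8 15 4 9)(2 13 6))^56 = (1 3 14 15 9 11 10 8 4)(2 6 13)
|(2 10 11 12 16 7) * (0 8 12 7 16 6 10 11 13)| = 6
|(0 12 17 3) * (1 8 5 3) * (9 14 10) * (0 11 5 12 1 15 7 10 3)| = |(0 1 8 12 17 15 7 10 9 14 3 11 5)| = 13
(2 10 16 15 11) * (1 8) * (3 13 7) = [0, 8, 10, 13, 4, 5, 6, 3, 1, 9, 16, 2, 12, 7, 14, 11, 15] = (1 8)(2 10 16 15 11)(3 13 7)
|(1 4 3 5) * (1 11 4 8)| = |(1 8)(3 5 11 4)| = 4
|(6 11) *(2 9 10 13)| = |(2 9 10 13)(6 11)| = 4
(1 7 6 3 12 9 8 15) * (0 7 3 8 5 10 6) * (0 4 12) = (0 7 4 12 9 5 10 6 8 15 1 3) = [7, 3, 2, 0, 12, 10, 8, 4, 15, 5, 6, 11, 9, 13, 14, 1]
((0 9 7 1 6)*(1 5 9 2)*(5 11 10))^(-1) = (0 6 1 2)(5 10 11 7 9)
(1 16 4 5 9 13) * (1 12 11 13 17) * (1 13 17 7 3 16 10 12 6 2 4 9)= (1 10 12 11 17 13 6 2 4 5)(3 16 9 7)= [0, 10, 4, 16, 5, 1, 2, 3, 8, 7, 12, 17, 11, 6, 14, 15, 9, 13]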